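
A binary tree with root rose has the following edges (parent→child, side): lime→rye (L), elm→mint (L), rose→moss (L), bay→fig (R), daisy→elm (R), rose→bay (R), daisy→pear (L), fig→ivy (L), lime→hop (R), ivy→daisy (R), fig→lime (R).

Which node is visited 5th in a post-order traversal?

Post-order visits the left subtree, then the right subtree, then the node.
At rose: go left to moss.
  moss is a leaf — visit moss.
At rose: go right to bay.
  At bay: no left child.
  At bay: go right to fig.
    At fig: go left to ivy.
      At ivy: no left child.
      At ivy: go right to daisy.
        At daisy: go left to pear.
          pear is a leaf — visit pear.
        At daisy: go right to elm.
          At elm: go left to mint.
            mint is a leaf — visit mint.
          At elm: no right child.
          Visit elm.
        Visit daisy.
      Visit ivy.
    At fig: go right to lime.
      At lime: go left to rye.
        rye is a leaf — visit rye.
      At lime: go right to hop.
        hop is a leaf — visit hop.
      Visit lime.
    Visit fig.
  Visit bay.
Visit rose.
Full post-order sequence: moss, pear, mint, elm, daisy, ivy, rye, hop, lime, fig, bay, rose.

daisy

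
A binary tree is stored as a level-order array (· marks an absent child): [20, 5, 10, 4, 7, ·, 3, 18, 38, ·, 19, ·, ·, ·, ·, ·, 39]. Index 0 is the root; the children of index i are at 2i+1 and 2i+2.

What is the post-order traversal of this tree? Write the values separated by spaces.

39 18 38 4 19 7 5 3 10 20

Post-order visits the left subtree, then the right subtree, then the node.
At 20: go left to 5.
  At 5: go left to 4.
    At 4: go left to 18.
      At 18: no left child.
      At 18: go right to 39.
        39 is a leaf — visit 39.
      Visit 18.
    At 4: go right to 38.
      38 is a leaf — visit 38.
    Visit 4.
  At 5: go right to 7.
    At 7: no left child.
    At 7: go right to 19.
      19 is a leaf — visit 19.
    Visit 7.
  Visit 5.
At 20: go right to 10.
  At 10: no left child.
  At 10: go right to 3.
    3 is a leaf — visit 3.
  Visit 10.
Visit 20.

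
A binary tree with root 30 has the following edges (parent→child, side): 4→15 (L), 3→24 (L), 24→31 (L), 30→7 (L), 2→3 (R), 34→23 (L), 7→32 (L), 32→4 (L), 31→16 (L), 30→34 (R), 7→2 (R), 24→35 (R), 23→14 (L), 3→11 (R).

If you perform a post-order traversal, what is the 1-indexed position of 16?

Post-order visits the left subtree, then the right subtree, then the node.
At 30: go left to 7.
  At 7: go left to 32.
    At 32: go left to 4.
      At 4: go left to 15.
        15 is a leaf — visit 15.
      At 4: no right child.
      Visit 4.
    At 32: no right child.
    Visit 32.
  At 7: go right to 2.
    At 2: no left child.
    At 2: go right to 3.
      At 3: go left to 24.
        At 24: go left to 31.
          At 31: go left to 16.
            16 is a leaf — visit 16.
          At 31: no right child.
          Visit 31.
        At 24: go right to 35.
          35 is a leaf — visit 35.
        Visit 24.
      At 3: go right to 11.
        11 is a leaf — visit 11.
      Visit 3.
    Visit 2.
  Visit 7.
At 30: go right to 34.
  At 34: go left to 23.
    At 23: go left to 14.
      14 is a leaf — visit 14.
    At 23: no right child.
    Visit 23.
  At 34: no right child.
  Visit 34.
Visit 30.
Full post-order sequence: 15, 4, 32, 16, 31, 35, 24, 11, 3, 2, 7, 14, 23, 34, 30.

4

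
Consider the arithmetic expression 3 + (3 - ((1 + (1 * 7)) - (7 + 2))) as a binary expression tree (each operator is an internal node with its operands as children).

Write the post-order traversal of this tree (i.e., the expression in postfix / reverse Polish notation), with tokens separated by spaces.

3 3 1 1 7 * + 7 2 + - - +

Post-order on an expression tree gives postfix notation: for each operator, emit left operand, right operand, then the operator.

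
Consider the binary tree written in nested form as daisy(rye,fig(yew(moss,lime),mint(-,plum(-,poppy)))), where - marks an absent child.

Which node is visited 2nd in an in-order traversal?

In-order visits the left subtree, then the node, then the right subtree.
At daisy: go left to rye.
  rye is a leaf — visit rye.
Visit daisy.
At daisy: go right to fig.
  At fig: go left to yew.
    At yew: go left to moss.
      moss is a leaf — visit moss.
    Visit yew.
    At yew: go right to lime.
      lime is a leaf — visit lime.
  Visit fig.
  At fig: go right to mint.
    At mint: no left child.
    Visit mint.
    At mint: go right to plum.
      At plum: no left child.
      Visit plum.
      At plum: go right to poppy.
        poppy is a leaf — visit poppy.
Full in-order sequence: rye, daisy, moss, yew, lime, fig, mint, plum, poppy.

daisy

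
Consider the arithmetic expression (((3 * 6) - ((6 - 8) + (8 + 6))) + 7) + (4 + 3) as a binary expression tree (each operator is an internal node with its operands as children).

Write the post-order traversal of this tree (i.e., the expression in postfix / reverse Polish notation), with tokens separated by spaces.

3 6 * 6 8 - 8 6 + + - 7 + 4 3 + +

Post-order on an expression tree gives postfix notation: for each operator, emit left operand, right operand, then the operator.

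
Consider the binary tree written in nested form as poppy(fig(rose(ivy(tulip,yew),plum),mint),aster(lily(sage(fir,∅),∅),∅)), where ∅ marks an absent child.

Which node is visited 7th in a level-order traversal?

Level-order visits nodes level by level from the root, left to right within each level.
Level 0: poppy
Level 1: fig, aster
Level 2: rose, mint, lily
Level 3: ivy, plum, sage
Level 4: tulip, yew, fir
Full level-order sequence: poppy, fig, aster, rose, mint, lily, ivy, plum, sage, tulip, yew, fir.

ivy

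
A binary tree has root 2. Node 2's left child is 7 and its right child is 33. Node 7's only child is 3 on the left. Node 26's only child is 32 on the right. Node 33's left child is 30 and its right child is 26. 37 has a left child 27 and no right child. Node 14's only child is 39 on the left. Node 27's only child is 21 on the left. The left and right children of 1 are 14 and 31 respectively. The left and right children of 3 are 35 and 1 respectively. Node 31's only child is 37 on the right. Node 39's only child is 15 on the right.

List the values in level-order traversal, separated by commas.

2, 7, 33, 3, 30, 26, 35, 1, 32, 14, 31, 39, 37, 15, 27, 21

Level-order visits nodes level by level from the root, left to right within each level.
Level 0: 2
Level 1: 7, 33
Level 2: 3, 30, 26
Level 3: 35, 1, 32
Level 4: 14, 31
Level 5: 39, 37
Level 6: 15, 27
Level 7: 21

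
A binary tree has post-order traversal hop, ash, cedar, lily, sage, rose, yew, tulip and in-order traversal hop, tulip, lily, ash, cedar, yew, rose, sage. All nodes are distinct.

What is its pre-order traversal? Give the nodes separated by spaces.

tulip hop yew lily cedar ash rose sage

The last element of post-order is the root; it splits in-order into left and right subtrees.
Root tulip: left subtree has 1 node {hop}, right has 6 {lily, ash, cedar, yew, rose, sage}.
  Root yew: left subtree has 3 nodes {lily, ash, cedar}, right has 2 {rose, sage}.
    Root lily: left subtree has 0 nodes { }, right has 2 {ash, cedar}.
      Root cedar: left subtree has 1 node {ash}, right has 0 { }.
    Root rose: left subtree has 0 nodes { }, right has 1 {sage}.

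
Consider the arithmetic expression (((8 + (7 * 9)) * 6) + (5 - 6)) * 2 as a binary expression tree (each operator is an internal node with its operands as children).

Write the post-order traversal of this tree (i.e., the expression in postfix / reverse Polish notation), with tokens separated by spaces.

8 7 9 * + 6 * 5 6 - + 2 *

Post-order on an expression tree gives postfix notation: for each operator, emit left operand, right operand, then the operator.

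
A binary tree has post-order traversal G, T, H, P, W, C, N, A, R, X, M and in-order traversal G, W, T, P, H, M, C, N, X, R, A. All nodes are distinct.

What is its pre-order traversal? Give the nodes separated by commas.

The last element of post-order is the root; it splits in-order into left and right subtrees.
Root M: left subtree has 5 nodes {G, W, T, P, H}, right has 5 {C, N, X, R, A}.
  Root W: left subtree has 1 node {G}, right has 3 {T, P, H}.
    Root P: left subtree has 1 node {T}, right has 1 {H}.
  Root X: left subtree has 2 nodes {C, N}, right has 2 {R, A}.
    Root N: left subtree has 1 node {C}, right has 0 { }.
    Root R: left subtree has 0 nodes { }, right has 1 {A}.

M, W, G, P, T, H, X, N, C, R, A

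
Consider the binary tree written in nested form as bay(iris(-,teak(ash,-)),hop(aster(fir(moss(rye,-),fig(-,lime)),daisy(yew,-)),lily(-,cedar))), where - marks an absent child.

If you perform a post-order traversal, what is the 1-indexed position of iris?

Post-order visits the left subtree, then the right subtree, then the node.
At bay: go left to iris.
  At iris: no left child.
  At iris: go right to teak.
    At teak: go left to ash.
      ash is a leaf — visit ash.
    At teak: no right child.
    Visit teak.
  Visit iris.
At bay: go right to hop.
  At hop: go left to aster.
    At aster: go left to fir.
      At fir: go left to moss.
        At moss: go left to rye.
          rye is a leaf — visit rye.
        At moss: no right child.
        Visit moss.
      At fir: go right to fig.
        At fig: no left child.
        At fig: go right to lime.
          lime is a leaf — visit lime.
        Visit fig.
      Visit fir.
    At aster: go right to daisy.
      At daisy: go left to yew.
        yew is a leaf — visit yew.
      At daisy: no right child.
      Visit daisy.
    Visit aster.
  At hop: go right to lily.
    At lily: no left child.
    At lily: go right to cedar.
      cedar is a leaf — visit cedar.
    Visit lily.
  Visit hop.
Visit bay.
Full post-order sequence: ash, teak, iris, rye, moss, lime, fig, fir, yew, daisy, aster, cedar, lily, hop, bay.

3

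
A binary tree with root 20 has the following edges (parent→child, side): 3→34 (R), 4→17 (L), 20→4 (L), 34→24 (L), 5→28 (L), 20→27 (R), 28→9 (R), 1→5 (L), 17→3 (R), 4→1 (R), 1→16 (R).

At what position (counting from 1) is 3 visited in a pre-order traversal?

4

Pre-order visits the node, then its left subtree, then its right subtree.
Visit 20.
At 20: go left to 4.
  Visit 4.
  At 4: go left to 17.
    Visit 17.
    At 17: no left child.
    At 17: go right to 3.
      Visit 3.
      At 3: no left child.
      At 3: go right to 34.
        Visit 34.
        At 34: go left to 24.
          24 is a leaf — visit 24.
        At 34: no right child.
  At 4: go right to 1.
    Visit 1.
    At 1: go left to 5.
      Visit 5.
      At 5: go left to 28.
        Visit 28.
        At 28: no left child.
        At 28: go right to 9.
          9 is a leaf — visit 9.
      At 5: no right child.
    At 1: go right to 16.
      16 is a leaf — visit 16.
At 20: go right to 27.
  27 is a leaf — visit 27.
Full pre-order sequence: 20, 4, 17, 3, 34, 24, 1, 5, 28, 9, 16, 27.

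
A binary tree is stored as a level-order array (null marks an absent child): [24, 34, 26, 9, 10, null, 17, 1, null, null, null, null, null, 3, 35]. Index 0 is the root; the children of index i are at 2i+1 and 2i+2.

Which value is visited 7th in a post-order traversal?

17

Post-order visits the left subtree, then the right subtree, then the node.
At 24: go left to 34.
  At 34: go left to 9.
    At 9: go left to 1.
      1 is a leaf — visit 1.
    At 9: no right child.
    Visit 9.
  At 34: go right to 10.
    10 is a leaf — visit 10.
  Visit 34.
At 24: go right to 26.
  At 26: no left child.
  At 26: go right to 17.
    At 17: go left to 3.
      3 is a leaf — visit 3.
    At 17: go right to 35.
      35 is a leaf — visit 35.
    Visit 17.
  Visit 26.
Visit 24.
Full post-order sequence: 1, 9, 10, 34, 3, 35, 17, 26, 24.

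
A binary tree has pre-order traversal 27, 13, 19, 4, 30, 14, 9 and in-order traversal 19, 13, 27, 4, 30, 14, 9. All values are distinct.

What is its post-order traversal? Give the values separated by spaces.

The first element of pre-order is the root; it splits in-order into left and right subtrees.
Root 27: left subtree has 2 nodes {19, 13}, right has 4 {4, 30, 14, 9}.
  Root 13: left subtree has 1 node {19}, right has 0 { }.
  Root 4: left subtree has 0 nodes { }, right has 3 {30, 14, 9}.
    Root 30: left subtree has 0 nodes { }, right has 2 {14, 9}.
      Root 14: left subtree has 0 nodes { }, right has 1 {9}.

19 13 9 14 30 4 27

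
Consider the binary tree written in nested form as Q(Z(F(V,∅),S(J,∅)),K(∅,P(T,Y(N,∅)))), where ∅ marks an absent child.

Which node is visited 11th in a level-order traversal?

N

Level-order visits nodes level by level from the root, left to right within each level.
Level 0: Q
Level 1: Z, K
Level 2: F, S, P
Level 3: V, J, T, Y
Level 4: N
Full level-order sequence: Q, Z, K, F, S, P, V, J, T, Y, N.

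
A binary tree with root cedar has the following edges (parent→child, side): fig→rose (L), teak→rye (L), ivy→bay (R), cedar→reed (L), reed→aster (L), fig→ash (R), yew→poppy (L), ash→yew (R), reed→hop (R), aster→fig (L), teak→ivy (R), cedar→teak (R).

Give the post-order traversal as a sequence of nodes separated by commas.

rose, poppy, yew, ash, fig, aster, hop, reed, rye, bay, ivy, teak, cedar

Post-order visits the left subtree, then the right subtree, then the node.
At cedar: go left to reed.
  At reed: go left to aster.
    At aster: go left to fig.
      At fig: go left to rose.
        rose is a leaf — visit rose.
      At fig: go right to ash.
        At ash: no left child.
        At ash: go right to yew.
          At yew: go left to poppy.
            poppy is a leaf — visit poppy.
          At yew: no right child.
          Visit yew.
        Visit ash.
      Visit fig.
    At aster: no right child.
    Visit aster.
  At reed: go right to hop.
    hop is a leaf — visit hop.
  Visit reed.
At cedar: go right to teak.
  At teak: go left to rye.
    rye is a leaf — visit rye.
  At teak: go right to ivy.
    At ivy: no left child.
    At ivy: go right to bay.
      bay is a leaf — visit bay.
    Visit ivy.
  Visit teak.
Visit cedar.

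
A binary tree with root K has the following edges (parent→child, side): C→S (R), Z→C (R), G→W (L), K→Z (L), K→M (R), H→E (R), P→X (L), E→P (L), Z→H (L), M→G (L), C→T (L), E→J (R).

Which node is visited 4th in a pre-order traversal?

Pre-order visits the node, then its left subtree, then its right subtree.
Visit K.
At K: go left to Z.
  Visit Z.
  At Z: go left to H.
    Visit H.
    At H: no left child.
    At H: go right to E.
      Visit E.
      At E: go left to P.
        Visit P.
        At P: go left to X.
          X is a leaf — visit X.
        At P: no right child.
      At E: go right to J.
        J is a leaf — visit J.
  At Z: go right to C.
    Visit C.
    At C: go left to T.
      T is a leaf — visit T.
    At C: go right to S.
      S is a leaf — visit S.
At K: go right to M.
  Visit M.
  At M: go left to G.
    Visit G.
    At G: go left to W.
      W is a leaf — visit W.
    At G: no right child.
  At M: no right child.
Full pre-order sequence: K, Z, H, E, P, X, J, C, T, S, M, G, W.

E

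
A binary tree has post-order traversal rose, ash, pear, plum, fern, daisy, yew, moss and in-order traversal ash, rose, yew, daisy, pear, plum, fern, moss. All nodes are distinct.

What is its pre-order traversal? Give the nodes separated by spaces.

moss yew ash rose daisy fern plum pear

The last element of post-order is the root; it splits in-order into left and right subtrees.
Root moss: left subtree has 7 nodes {ash, rose, yew, daisy, pear, plum, fern}, right has 0 { }.
  Root yew: left subtree has 2 nodes {ash, rose}, right has 4 {daisy, pear, plum, fern}.
    Root ash: left subtree has 0 nodes { }, right has 1 {rose}.
    Root daisy: left subtree has 0 nodes { }, right has 3 {pear, plum, fern}.
      Root fern: left subtree has 2 nodes {pear, plum}, right has 0 { }.
        Root plum: left subtree has 1 node {pear}, right has 0 { }.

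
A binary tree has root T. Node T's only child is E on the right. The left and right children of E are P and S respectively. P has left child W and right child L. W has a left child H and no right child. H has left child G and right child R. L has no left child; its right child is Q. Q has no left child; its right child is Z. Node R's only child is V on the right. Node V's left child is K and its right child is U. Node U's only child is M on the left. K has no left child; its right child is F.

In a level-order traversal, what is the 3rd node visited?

P

Level-order visits nodes level by level from the root, left to right within each level.
Level 0: T
Level 1: E
Level 2: P, S
Level 3: W, L
Level 4: H, Q
Level 5: G, R, Z
Level 6: V
Level 7: K, U
Level 8: F, M
Full level-order sequence: T, E, P, S, W, L, H, Q, G, R, Z, V, K, U, F, M.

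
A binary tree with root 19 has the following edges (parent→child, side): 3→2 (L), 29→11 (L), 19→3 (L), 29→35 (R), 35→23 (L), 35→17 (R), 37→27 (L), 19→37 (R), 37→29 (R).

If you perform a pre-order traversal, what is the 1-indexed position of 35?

Pre-order visits the node, then its left subtree, then its right subtree.
Visit 19.
At 19: go left to 3.
  Visit 3.
  At 3: go left to 2.
    2 is a leaf — visit 2.
  At 3: no right child.
At 19: go right to 37.
  Visit 37.
  At 37: go left to 27.
    27 is a leaf — visit 27.
  At 37: go right to 29.
    Visit 29.
    At 29: go left to 11.
      11 is a leaf — visit 11.
    At 29: go right to 35.
      Visit 35.
      At 35: go left to 23.
        23 is a leaf — visit 23.
      At 35: go right to 17.
        17 is a leaf — visit 17.
Full pre-order sequence: 19, 3, 2, 37, 27, 29, 11, 35, 23, 17.

8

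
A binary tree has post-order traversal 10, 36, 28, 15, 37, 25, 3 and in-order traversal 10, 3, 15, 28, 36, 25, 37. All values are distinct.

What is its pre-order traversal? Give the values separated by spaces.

The last element of post-order is the root; it splits in-order into left and right subtrees.
Root 3: left subtree has 1 node {10}, right has 5 {15, 28, 36, 25, 37}.
  Root 25: left subtree has 3 nodes {15, 28, 36}, right has 1 {37}.
    Root 15: left subtree has 0 nodes { }, right has 2 {28, 36}.
      Root 28: left subtree has 0 nodes { }, right has 1 {36}.

3 10 25 15 28 36 37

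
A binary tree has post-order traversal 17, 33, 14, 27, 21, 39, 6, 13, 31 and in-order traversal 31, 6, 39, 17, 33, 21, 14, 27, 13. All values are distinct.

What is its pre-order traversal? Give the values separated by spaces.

The last element of post-order is the root; it splits in-order into left and right subtrees.
Root 31: left subtree has 0 nodes { }, right has 8 {6, 39, 17, 33, 21, 14, 27, 13}.
  Root 13: left subtree has 7 nodes {6, 39, 17, 33, 21, 14, 27}, right has 0 { }.
    Root 6: left subtree has 0 nodes { }, right has 6 {39, 17, 33, 21, 14, 27}.
      Root 39: left subtree has 0 nodes { }, right has 5 {17, 33, 21, 14, 27}.
        Root 21: left subtree has 2 nodes {17, 33}, right has 2 {14, 27}.
          Root 33: left subtree has 1 node {17}, right has 0 { }.
          Root 27: left subtree has 1 node {14}, right has 0 { }.

31 13 6 39 21 33 17 27 14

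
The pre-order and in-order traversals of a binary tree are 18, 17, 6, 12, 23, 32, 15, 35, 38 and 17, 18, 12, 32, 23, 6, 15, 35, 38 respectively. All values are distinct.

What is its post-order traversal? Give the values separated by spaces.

The first element of pre-order is the root; it splits in-order into left and right subtrees.
Root 18: left subtree has 1 node {17}, right has 7 {12, 32, 23, 6, 15, 35, 38}.
  Root 6: left subtree has 3 nodes {12, 32, 23}, right has 3 {15, 35, 38}.
    Root 12: left subtree has 0 nodes { }, right has 2 {32, 23}.
      Root 23: left subtree has 1 node {32}, right has 0 { }.
    Root 15: left subtree has 0 nodes { }, right has 2 {35, 38}.
      Root 35: left subtree has 0 nodes { }, right has 1 {38}.

17 32 23 12 38 35 15 6 18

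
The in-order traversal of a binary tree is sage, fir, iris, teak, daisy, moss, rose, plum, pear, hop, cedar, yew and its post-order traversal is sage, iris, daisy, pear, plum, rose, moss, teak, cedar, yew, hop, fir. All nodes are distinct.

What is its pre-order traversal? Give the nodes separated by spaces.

The last element of post-order is the root; it splits in-order into left and right subtrees.
Root fir: left subtree has 1 node {sage}, right has 10 {iris, teak, daisy, moss, rose, plum, pear, hop, cedar, yew}.
  Root hop: left subtree has 7 nodes {iris, teak, daisy, moss, rose, plum, pear}, right has 2 {cedar, yew}.
    Root teak: left subtree has 1 node {iris}, right has 5 {daisy, moss, rose, plum, pear}.
      Root moss: left subtree has 1 node {daisy}, right has 3 {rose, plum, pear}.
        Root rose: left subtree has 0 nodes { }, right has 2 {plum, pear}.
          Root plum: left subtree has 0 nodes { }, right has 1 {pear}.
    Root yew: left subtree has 1 node {cedar}, right has 0 { }.

fir sage hop teak iris moss daisy rose plum pear yew cedar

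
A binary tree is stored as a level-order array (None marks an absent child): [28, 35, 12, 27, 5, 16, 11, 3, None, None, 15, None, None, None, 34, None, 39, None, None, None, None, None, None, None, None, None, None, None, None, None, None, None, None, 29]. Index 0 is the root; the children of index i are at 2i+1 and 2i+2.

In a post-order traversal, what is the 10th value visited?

Post-order visits the left subtree, then the right subtree, then the node.
At 28: go left to 35.
  At 35: go left to 27.
    At 27: go left to 3.
      At 3: no left child.
      At 3: go right to 39.
        At 39: go left to 29.
          29 is a leaf — visit 29.
        At 39: no right child.
        Visit 39.
      Visit 3.
    At 27: no right child.
    Visit 27.
  At 35: go right to 5.
    At 5: no left child.
    At 5: go right to 15.
      15 is a leaf — visit 15.
    Visit 5.
  Visit 35.
At 28: go right to 12.
  At 12: go left to 16.
    16 is a leaf — visit 16.
  At 12: go right to 11.
    At 11: no left child.
    At 11: go right to 34.
      34 is a leaf — visit 34.
    Visit 11.
  Visit 12.
Visit 28.
Full post-order sequence: 29, 39, 3, 27, 15, 5, 35, 16, 34, 11, 12, 28.

11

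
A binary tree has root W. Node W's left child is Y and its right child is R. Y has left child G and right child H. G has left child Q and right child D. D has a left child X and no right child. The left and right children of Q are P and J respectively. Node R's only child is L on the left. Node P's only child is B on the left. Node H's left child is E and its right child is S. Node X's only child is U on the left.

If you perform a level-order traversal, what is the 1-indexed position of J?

Level-order visits nodes level by level from the root, left to right within each level.
Level 0: W
Level 1: Y, R
Level 2: G, H, L
Level 3: Q, D, E, S
Level 4: P, J, X
Level 5: B, U
Full level-order sequence: W, Y, R, G, H, L, Q, D, E, S, P, J, X, B, U.

12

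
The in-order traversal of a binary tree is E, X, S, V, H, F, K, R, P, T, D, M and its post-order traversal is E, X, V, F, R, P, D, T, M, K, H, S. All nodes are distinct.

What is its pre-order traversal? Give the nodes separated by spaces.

S X E H V K F M T P R D

The last element of post-order is the root; it splits in-order into left and right subtrees.
Root S: left subtree has 2 nodes {E, X}, right has 9 {V, H, F, K, R, P, T, D, M}.
  Root X: left subtree has 1 node {E}, right has 0 { }.
  Root H: left subtree has 1 node {V}, right has 7 {F, K, R, P, T, D, M}.
    Root K: left subtree has 1 node {F}, right has 5 {R, P, T, D, M}.
      Root M: left subtree has 4 nodes {R, P, T, D}, right has 0 { }.
        Root T: left subtree has 2 nodes {R, P}, right has 1 {D}.
          Root P: left subtree has 1 node {R}, right has 0 { }.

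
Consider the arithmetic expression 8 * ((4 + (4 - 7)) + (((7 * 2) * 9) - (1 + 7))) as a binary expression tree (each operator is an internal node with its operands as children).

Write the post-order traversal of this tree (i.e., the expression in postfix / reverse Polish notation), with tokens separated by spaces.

8 4 4 7 - + 7 2 * 9 * 1 7 + - + *

Post-order on an expression tree gives postfix notation: for each operator, emit left operand, right operand, then the operator.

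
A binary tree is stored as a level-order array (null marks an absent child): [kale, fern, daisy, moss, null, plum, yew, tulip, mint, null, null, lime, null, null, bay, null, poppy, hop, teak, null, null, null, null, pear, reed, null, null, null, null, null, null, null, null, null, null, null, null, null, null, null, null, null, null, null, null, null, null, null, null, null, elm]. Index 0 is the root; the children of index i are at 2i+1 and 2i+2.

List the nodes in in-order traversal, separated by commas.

tulip, poppy, moss, hop, mint, teak, fern, kale, pear, lime, reed, elm, plum, daisy, yew, bay

In-order visits the left subtree, then the node, then the right subtree.
At kale: go left to fern.
  At fern: go left to moss.
    At moss: go left to tulip.
      At tulip: no left child.
      Visit tulip.
      At tulip: go right to poppy.
        poppy is a leaf — visit poppy.
    Visit moss.
    At moss: go right to mint.
      At mint: go left to hop.
        hop is a leaf — visit hop.
      Visit mint.
      At mint: go right to teak.
        teak is a leaf — visit teak.
  Visit fern.
  At fern: no right child.
Visit kale.
At kale: go right to daisy.
  At daisy: go left to plum.
    At plum: go left to lime.
      At lime: go left to pear.
        pear is a leaf — visit pear.
      Visit lime.
      At lime: go right to reed.
        At reed: no left child.
        Visit reed.
        At reed: go right to elm.
          elm is a leaf — visit elm.
    Visit plum.
    At plum: no right child.
  Visit daisy.
  At daisy: go right to yew.
    At yew: no left child.
    Visit yew.
    At yew: go right to bay.
      bay is a leaf — visit bay.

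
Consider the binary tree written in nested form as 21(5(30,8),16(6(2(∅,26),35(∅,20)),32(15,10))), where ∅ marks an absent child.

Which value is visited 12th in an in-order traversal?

32

In-order visits the left subtree, then the node, then the right subtree.
At 21: go left to 5.
  At 5: go left to 30.
    30 is a leaf — visit 30.
  Visit 5.
  At 5: go right to 8.
    8 is a leaf — visit 8.
Visit 21.
At 21: go right to 16.
  At 16: go left to 6.
    At 6: go left to 2.
      At 2: no left child.
      Visit 2.
      At 2: go right to 26.
        26 is a leaf — visit 26.
    Visit 6.
    At 6: go right to 35.
      At 35: no left child.
      Visit 35.
      At 35: go right to 20.
        20 is a leaf — visit 20.
  Visit 16.
  At 16: go right to 32.
    At 32: go left to 15.
      15 is a leaf — visit 15.
    Visit 32.
    At 32: go right to 10.
      10 is a leaf — visit 10.
Full in-order sequence: 30, 5, 8, 21, 2, 26, 6, 35, 20, 16, 15, 32, 10.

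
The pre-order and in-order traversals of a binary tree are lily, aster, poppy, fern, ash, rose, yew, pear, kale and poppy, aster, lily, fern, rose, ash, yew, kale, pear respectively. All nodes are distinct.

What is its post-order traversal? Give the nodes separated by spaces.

The first element of pre-order is the root; it splits in-order into left and right subtrees.
Root lily: left subtree has 2 nodes {poppy, aster}, right has 6 {fern, rose, ash, yew, kale, pear}.
  Root aster: left subtree has 1 node {poppy}, right has 0 { }.
  Root fern: left subtree has 0 nodes { }, right has 5 {rose, ash, yew, kale, pear}.
    Root ash: left subtree has 1 node {rose}, right has 3 {yew, kale, pear}.
      Root yew: left subtree has 0 nodes { }, right has 2 {kale, pear}.
        Root pear: left subtree has 1 node {kale}, right has 0 { }.

poppy aster rose kale pear yew ash fern lily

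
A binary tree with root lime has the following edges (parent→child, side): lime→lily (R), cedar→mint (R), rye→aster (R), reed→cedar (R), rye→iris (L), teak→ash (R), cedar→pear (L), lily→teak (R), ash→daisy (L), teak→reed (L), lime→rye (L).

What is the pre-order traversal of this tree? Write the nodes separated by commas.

Pre-order visits the node, then its left subtree, then its right subtree.
Visit lime.
At lime: go left to rye.
  Visit rye.
  At rye: go left to iris.
    iris is a leaf — visit iris.
  At rye: go right to aster.
    aster is a leaf — visit aster.
At lime: go right to lily.
  Visit lily.
  At lily: no left child.
  At lily: go right to teak.
    Visit teak.
    At teak: go left to reed.
      Visit reed.
      At reed: no left child.
      At reed: go right to cedar.
        Visit cedar.
        At cedar: go left to pear.
          pear is a leaf — visit pear.
        At cedar: go right to mint.
          mint is a leaf — visit mint.
    At teak: go right to ash.
      Visit ash.
      At ash: go left to daisy.
        daisy is a leaf — visit daisy.
      At ash: no right child.

lime, rye, iris, aster, lily, teak, reed, cedar, pear, mint, ash, daisy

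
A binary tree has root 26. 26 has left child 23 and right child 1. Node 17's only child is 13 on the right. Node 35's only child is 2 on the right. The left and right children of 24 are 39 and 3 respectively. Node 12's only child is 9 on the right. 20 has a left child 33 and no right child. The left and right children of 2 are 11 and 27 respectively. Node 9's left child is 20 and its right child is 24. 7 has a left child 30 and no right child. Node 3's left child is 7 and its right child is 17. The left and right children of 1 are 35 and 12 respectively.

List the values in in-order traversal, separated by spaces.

In-order visits the left subtree, then the node, then the right subtree.
At 26: go left to 23.
  23 is a leaf — visit 23.
Visit 26.
At 26: go right to 1.
  At 1: go left to 35.
    At 35: no left child.
    Visit 35.
    At 35: go right to 2.
      At 2: go left to 11.
        11 is a leaf — visit 11.
      Visit 2.
      At 2: go right to 27.
        27 is a leaf — visit 27.
  Visit 1.
  At 1: go right to 12.
    At 12: no left child.
    Visit 12.
    At 12: go right to 9.
      At 9: go left to 20.
        At 20: go left to 33.
          33 is a leaf — visit 33.
        Visit 20.
        At 20: no right child.
      Visit 9.
      At 9: go right to 24.
        At 24: go left to 39.
          39 is a leaf — visit 39.
        Visit 24.
        At 24: go right to 3.
          At 3: go left to 7.
            At 7: go left to 30.
              30 is a leaf — visit 30.
            Visit 7.
            At 7: no right child.
          Visit 3.
          At 3: go right to 17.
            At 17: no left child.
            Visit 17.
            At 17: go right to 13.
              13 is a leaf — visit 13.

23 26 35 11 2 27 1 12 33 20 9 39 24 30 7 3 17 13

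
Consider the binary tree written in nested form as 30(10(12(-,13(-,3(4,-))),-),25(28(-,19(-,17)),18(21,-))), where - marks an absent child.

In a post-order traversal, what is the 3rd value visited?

13

Post-order visits the left subtree, then the right subtree, then the node.
At 30: go left to 10.
  At 10: go left to 12.
    At 12: no left child.
    At 12: go right to 13.
      At 13: no left child.
      At 13: go right to 3.
        At 3: go left to 4.
          4 is a leaf — visit 4.
        At 3: no right child.
        Visit 3.
      Visit 13.
    Visit 12.
  At 10: no right child.
  Visit 10.
At 30: go right to 25.
  At 25: go left to 28.
    At 28: no left child.
    At 28: go right to 19.
      At 19: no left child.
      At 19: go right to 17.
        17 is a leaf — visit 17.
      Visit 19.
    Visit 28.
  At 25: go right to 18.
    At 18: go left to 21.
      21 is a leaf — visit 21.
    At 18: no right child.
    Visit 18.
  Visit 25.
Visit 30.
Full post-order sequence: 4, 3, 13, 12, 10, 17, 19, 28, 21, 18, 25, 30.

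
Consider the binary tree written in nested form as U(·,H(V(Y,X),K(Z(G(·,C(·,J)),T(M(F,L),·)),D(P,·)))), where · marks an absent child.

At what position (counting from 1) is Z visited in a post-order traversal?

Post-order visits the left subtree, then the right subtree, then the node.
At U: no left child.
At U: go right to H.
  At H: go left to V.
    At V: go left to Y.
      Y is a leaf — visit Y.
    At V: go right to X.
      X is a leaf — visit X.
    Visit V.
  At H: go right to K.
    At K: go left to Z.
      At Z: go left to G.
        At G: no left child.
        At G: go right to C.
          At C: no left child.
          At C: go right to J.
            J is a leaf — visit J.
          Visit C.
        Visit G.
      At Z: go right to T.
        At T: go left to M.
          At M: go left to F.
            F is a leaf — visit F.
          At M: go right to L.
            L is a leaf — visit L.
          Visit M.
        At T: no right child.
        Visit T.
      Visit Z.
    At K: go right to D.
      At D: go left to P.
        P is a leaf — visit P.
      At D: no right child.
      Visit D.
    Visit K.
  Visit H.
Visit U.
Full post-order sequence: Y, X, V, J, C, G, F, L, M, T, Z, P, D, K, H, U.

11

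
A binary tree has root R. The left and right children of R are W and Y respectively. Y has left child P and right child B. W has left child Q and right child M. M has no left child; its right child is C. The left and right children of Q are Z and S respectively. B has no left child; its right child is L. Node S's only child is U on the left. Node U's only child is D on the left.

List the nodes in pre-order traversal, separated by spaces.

R W Q Z S U D M C Y P B L

Pre-order visits the node, then its left subtree, then its right subtree.
Visit R.
At R: go left to W.
  Visit W.
  At W: go left to Q.
    Visit Q.
    At Q: go left to Z.
      Z is a leaf — visit Z.
    At Q: go right to S.
      Visit S.
      At S: go left to U.
        Visit U.
        At U: go left to D.
          D is a leaf — visit D.
        At U: no right child.
      At S: no right child.
  At W: go right to M.
    Visit M.
    At M: no left child.
    At M: go right to C.
      C is a leaf — visit C.
At R: go right to Y.
  Visit Y.
  At Y: go left to P.
    P is a leaf — visit P.
  At Y: go right to B.
    Visit B.
    At B: no left child.
    At B: go right to L.
      L is a leaf — visit L.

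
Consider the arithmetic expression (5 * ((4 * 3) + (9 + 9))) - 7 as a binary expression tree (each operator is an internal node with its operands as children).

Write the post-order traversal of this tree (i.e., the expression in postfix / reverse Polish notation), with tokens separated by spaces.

Post-order on an expression tree gives postfix notation: for each operator, emit left operand, right operand, then the operator.

5 4 3 * 9 9 + + * 7 -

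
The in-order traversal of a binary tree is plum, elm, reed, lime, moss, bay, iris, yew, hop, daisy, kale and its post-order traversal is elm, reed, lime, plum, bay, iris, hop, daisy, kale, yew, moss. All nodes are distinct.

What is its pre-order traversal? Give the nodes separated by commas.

moss, plum, lime, reed, elm, yew, iris, bay, kale, daisy, hop

The last element of post-order is the root; it splits in-order into left and right subtrees.
Root moss: left subtree has 4 nodes {plum, elm, reed, lime}, right has 6 {bay, iris, yew, hop, daisy, kale}.
  Root plum: left subtree has 0 nodes { }, right has 3 {elm, reed, lime}.
    Root lime: left subtree has 2 nodes {elm, reed}, right has 0 { }.
      Root reed: left subtree has 1 node {elm}, right has 0 { }.
  Root yew: left subtree has 2 nodes {bay, iris}, right has 3 {hop, daisy, kale}.
    Root iris: left subtree has 1 node {bay}, right has 0 { }.
    Root kale: left subtree has 2 nodes {hop, daisy}, right has 0 { }.
      Root daisy: left subtree has 1 node {hop}, right has 0 { }.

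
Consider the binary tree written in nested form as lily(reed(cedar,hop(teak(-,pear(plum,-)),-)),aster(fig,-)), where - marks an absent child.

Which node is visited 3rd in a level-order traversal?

aster

Level-order visits nodes level by level from the root, left to right within each level.
Level 0: lily
Level 1: reed, aster
Level 2: cedar, hop, fig
Level 3: teak
Level 4: pear
Level 5: plum
Full level-order sequence: lily, reed, aster, cedar, hop, fig, teak, pear, plum.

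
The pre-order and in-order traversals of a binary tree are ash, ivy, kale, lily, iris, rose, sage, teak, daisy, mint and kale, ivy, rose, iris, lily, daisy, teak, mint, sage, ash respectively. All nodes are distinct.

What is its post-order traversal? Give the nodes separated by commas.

kale, rose, iris, daisy, mint, teak, sage, lily, ivy, ash

The first element of pre-order is the root; it splits in-order into left and right subtrees.
Root ash: left subtree has 9 nodes {kale, ivy, rose, iris, lily, daisy, teak, mint, sage}, right has 0 { }.
  Root ivy: left subtree has 1 node {kale}, right has 7 {rose, iris, lily, daisy, teak, mint, sage}.
    Root lily: left subtree has 2 nodes {rose, iris}, right has 4 {daisy, teak, mint, sage}.
      Root iris: left subtree has 1 node {rose}, right has 0 { }.
      Root sage: left subtree has 3 nodes {daisy, teak, mint}, right has 0 { }.
        Root teak: left subtree has 1 node {daisy}, right has 1 {mint}.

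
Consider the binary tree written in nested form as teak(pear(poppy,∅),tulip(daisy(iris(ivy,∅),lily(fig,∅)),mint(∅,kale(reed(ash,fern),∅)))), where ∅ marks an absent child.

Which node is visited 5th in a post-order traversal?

fig

Post-order visits the left subtree, then the right subtree, then the node.
At teak: go left to pear.
  At pear: go left to poppy.
    poppy is a leaf — visit poppy.
  At pear: no right child.
  Visit pear.
At teak: go right to tulip.
  At tulip: go left to daisy.
    At daisy: go left to iris.
      At iris: go left to ivy.
        ivy is a leaf — visit ivy.
      At iris: no right child.
      Visit iris.
    At daisy: go right to lily.
      At lily: go left to fig.
        fig is a leaf — visit fig.
      At lily: no right child.
      Visit lily.
    Visit daisy.
  At tulip: go right to mint.
    At mint: no left child.
    At mint: go right to kale.
      At kale: go left to reed.
        At reed: go left to ash.
          ash is a leaf — visit ash.
        At reed: go right to fern.
          fern is a leaf — visit fern.
        Visit reed.
      At kale: no right child.
      Visit kale.
    Visit mint.
  Visit tulip.
Visit teak.
Full post-order sequence: poppy, pear, ivy, iris, fig, lily, daisy, ash, fern, reed, kale, mint, tulip, teak.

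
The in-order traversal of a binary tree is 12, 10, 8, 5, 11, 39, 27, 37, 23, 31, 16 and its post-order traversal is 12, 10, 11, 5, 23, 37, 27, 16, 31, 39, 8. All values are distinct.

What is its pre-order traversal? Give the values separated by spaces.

The last element of post-order is the root; it splits in-order into left and right subtrees.
Root 8: left subtree has 2 nodes {12, 10}, right has 8 {5, 11, 39, 27, 37, 23, 31, 16}.
  Root 10: left subtree has 1 node {12}, right has 0 { }.
  Root 39: left subtree has 2 nodes {5, 11}, right has 5 {27, 37, 23, 31, 16}.
    Root 5: left subtree has 0 nodes { }, right has 1 {11}.
    Root 31: left subtree has 3 nodes {27, 37, 23}, right has 1 {16}.
      Root 27: left subtree has 0 nodes { }, right has 2 {37, 23}.
        Root 37: left subtree has 0 nodes { }, right has 1 {23}.

8 10 12 39 5 11 31 27 37 23 16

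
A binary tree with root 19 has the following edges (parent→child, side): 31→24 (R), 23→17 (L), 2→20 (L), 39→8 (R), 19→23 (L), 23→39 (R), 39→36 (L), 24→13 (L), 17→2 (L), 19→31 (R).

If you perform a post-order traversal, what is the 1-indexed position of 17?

3

Post-order visits the left subtree, then the right subtree, then the node.
At 19: go left to 23.
  At 23: go left to 17.
    At 17: go left to 2.
      At 2: go left to 20.
        20 is a leaf — visit 20.
      At 2: no right child.
      Visit 2.
    At 17: no right child.
    Visit 17.
  At 23: go right to 39.
    At 39: go left to 36.
      36 is a leaf — visit 36.
    At 39: go right to 8.
      8 is a leaf — visit 8.
    Visit 39.
  Visit 23.
At 19: go right to 31.
  At 31: no left child.
  At 31: go right to 24.
    At 24: go left to 13.
      13 is a leaf — visit 13.
    At 24: no right child.
    Visit 24.
  Visit 31.
Visit 19.
Full post-order sequence: 20, 2, 17, 36, 8, 39, 23, 13, 24, 31, 19.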